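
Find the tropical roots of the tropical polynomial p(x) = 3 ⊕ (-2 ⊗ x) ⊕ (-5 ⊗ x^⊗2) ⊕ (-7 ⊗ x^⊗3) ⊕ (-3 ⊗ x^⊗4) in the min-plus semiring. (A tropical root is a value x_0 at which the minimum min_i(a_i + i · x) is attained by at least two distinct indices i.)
Roots: {-4, 2, 3, 5}

Each tropical root is a break point of the lower envelope of the lines y = a_i + i · x (there are 5 lines, with slopes 0, 1, ..., 4). Only the lines that attain the minimum somewhere contribute to roots; other lines are dominated. Here the surviving (envelope) indices are i = 4, i = 3, i = 2, i = 1, i = 0.
Intersections between consecutive envelope lines give the roots: for adjacent envelope indices i < j the intersection is x = (a_i − a_j) / (j − i). Reading off the sorted break points: {-4, 2, 3, 5}.
Verification: at each break x_0, at least two indices attain the minimum of min_i(a_i + i · x_0).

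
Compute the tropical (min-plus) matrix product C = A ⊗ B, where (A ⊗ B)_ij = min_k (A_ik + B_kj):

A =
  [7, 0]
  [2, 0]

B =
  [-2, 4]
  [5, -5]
A ⊗ B =
  [5, -5]
  [0, -5]

Apply the min-plus product entry-by-entry:
  C[0][0] = min over k of (A[0][0] + B[0][0] = 7 + -2 = 5, A[0][1] + B[1][0] = 0 + 5 = 5) = 5 (attained at k = 0)
  C[0][1] = min over k of (A[0][0] + B[0][1] = 7 + 4 = 11, A[0][1] + B[1][1] = 0 + -5 = -5) = -5 (attained at k = 1)
  C[1][0] = min over k of (A[1][0] + B[0][0] = 2 + -2 = 0, A[1][1] + B[1][0] = 0 + 5 = 5) = 0 (attained at k = 0)
  C[1][1] = min over k of (A[1][0] + B[0][1] = 2 + 4 = 6, A[1][1] + B[1][1] = 0 + -5 = -5) = -5 (attained at k = 1)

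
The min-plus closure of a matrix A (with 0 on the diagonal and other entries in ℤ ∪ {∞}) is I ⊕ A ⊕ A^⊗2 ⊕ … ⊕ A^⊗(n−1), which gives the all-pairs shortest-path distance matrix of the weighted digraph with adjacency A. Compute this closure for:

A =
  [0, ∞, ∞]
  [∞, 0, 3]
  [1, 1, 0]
Closure =
  [0, ∞, ∞]
  [4, 0, 3]
  [1, 1, 0]

This is the Floyd-Warshall all-pairs shortest-path computation. For each intermediate vertex k = 0, 1, …, 2, update dist[i][j] ← min(dist[i][j], dist[i][k] + dist[k][j]). The final matrix gives, for each (i, j), the minimum total weight of any directed path from i to j (possibly empty when i = j).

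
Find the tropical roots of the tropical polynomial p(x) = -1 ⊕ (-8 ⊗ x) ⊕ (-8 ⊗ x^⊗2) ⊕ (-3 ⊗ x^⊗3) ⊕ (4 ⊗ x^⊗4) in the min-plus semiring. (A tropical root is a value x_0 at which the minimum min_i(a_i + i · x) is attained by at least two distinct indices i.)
Roots: {-7, -5, 0, 7}

Each tropical root is a break point of the lower envelope of the lines y = a_i + i · x (there are 5 lines, with slopes 0, 1, ..., 4). Only the lines that attain the minimum somewhere contribute to roots; other lines are dominated. Here the surviving (envelope) indices are i = 4, i = 3, i = 2, i = 1, i = 0.
Intersections between consecutive envelope lines give the roots: for adjacent envelope indices i < j the intersection is x = (a_i − a_j) / (j − i). Reading off the sorted break points: {-7, -5, 0, 7}.
Verification: at each break x_0, at least two indices attain the minimum of min_i(a_i + i · x_0).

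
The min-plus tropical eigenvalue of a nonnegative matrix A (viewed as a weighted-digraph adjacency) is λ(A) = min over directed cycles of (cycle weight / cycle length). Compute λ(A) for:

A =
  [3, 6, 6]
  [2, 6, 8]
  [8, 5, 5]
λ(A) = 3

Enumerate directed cycles and compute their means (weight / length). Sample:
  cycle 0 → 0: weight = 3, length = 1, mean = 3/1 ≈ 3.000
  cycle 1 → 1: weight = 6, length = 1, mean = 6/1 ≈ 6.000
  cycle 2 → 2: weight = 5, length = 1, mean = 5/1 ≈ 5.000
  cycle 0 → 1 → 0: weight = 8, length = 2, mean = 8/2 ≈ 4.000
  cycle 0 → 2 → 0: weight = 14, length = 2, mean = 14/2 ≈ 7.000
  cycle 1 → 0 → 1: weight = 8, length = 2, mean = 8/2 ≈ 4.000
Minimum mean = 3.000, attained e.g. along the cycle 0 → 0 with weight 3 and length 1. So λ(A) = 3/1 = 3.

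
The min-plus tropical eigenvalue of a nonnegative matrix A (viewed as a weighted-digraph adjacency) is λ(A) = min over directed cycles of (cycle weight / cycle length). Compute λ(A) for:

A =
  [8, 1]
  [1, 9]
λ(A) = 1

Enumerate directed cycles and compute their means (weight / length). Sample:
  cycle 0 → 0: weight = 8, length = 1, mean = 8/1 ≈ 8.000
  cycle 1 → 1: weight = 9, length = 1, mean = 9/1 ≈ 9.000
  cycle 0 → 1 → 0: weight = 2, length = 2, mean = 2/2 ≈ 1.000
  cycle 1 → 0 → 1: weight = 2, length = 2, mean = 2/2 ≈ 1.000
Minimum mean = 1.000, attained e.g. along the cycle 0 → 1 → 0 with weight 2 and length 2. So λ(A) = 2/2 = 1.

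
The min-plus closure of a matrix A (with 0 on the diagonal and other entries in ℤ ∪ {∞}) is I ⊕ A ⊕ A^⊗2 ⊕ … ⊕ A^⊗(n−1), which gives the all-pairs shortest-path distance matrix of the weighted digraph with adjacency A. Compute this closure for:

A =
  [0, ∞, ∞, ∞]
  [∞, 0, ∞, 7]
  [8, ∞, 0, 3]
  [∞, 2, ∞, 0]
Closure =
  [0, ∞, ∞, ∞]
  [∞, 0, ∞, 7]
  [8, 5, 0, 3]
  [∞, 2, ∞, 0]

This is the Floyd-Warshall all-pairs shortest-path computation. For each intermediate vertex k = 0, 1, …, 3, update dist[i][j] ← min(dist[i][j], dist[i][k] + dist[k][j]). The final matrix gives, for each (i, j), the minimum total weight of any directed path from i to j (possibly empty when i = j).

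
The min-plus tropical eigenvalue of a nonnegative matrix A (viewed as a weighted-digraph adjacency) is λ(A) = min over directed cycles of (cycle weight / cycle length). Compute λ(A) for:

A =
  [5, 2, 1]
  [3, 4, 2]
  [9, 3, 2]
λ(A) = 2

Enumerate directed cycles and compute their means (weight / length). Sample:
  cycle 0 → 0: weight = 5, length = 1, mean = 5/1 ≈ 5.000
  cycle 1 → 1: weight = 4, length = 1, mean = 4/1 ≈ 4.000
  cycle 2 → 2: weight = 2, length = 1, mean = 2/1 ≈ 2.000
  cycle 0 → 1 → 0: weight = 5, length = 2, mean = 5/2 ≈ 2.500
  cycle 0 → 2 → 0: weight = 10, length = 2, mean = 10/2 ≈ 5.000
  cycle 1 → 0 → 1: weight = 5, length = 2, mean = 5/2 ≈ 2.500
Minimum mean = 2.000, attained e.g. along the cycle 2 → 2 with weight 2 and length 1. So λ(A) = 2/1 = 2.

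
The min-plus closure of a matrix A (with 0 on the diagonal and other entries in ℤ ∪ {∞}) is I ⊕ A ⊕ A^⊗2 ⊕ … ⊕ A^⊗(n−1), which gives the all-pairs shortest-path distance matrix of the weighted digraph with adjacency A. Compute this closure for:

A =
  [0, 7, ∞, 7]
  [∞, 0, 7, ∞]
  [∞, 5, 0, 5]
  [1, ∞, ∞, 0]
Closure =
  [0, 7, 14, 7]
  [13, 0, 7, 12]
  [6, 5, 0, 5]
  [1, 8, 15, 0]

This is the Floyd-Warshall all-pairs shortest-path computation. For each intermediate vertex k = 0, 1, …, 3, update dist[i][j] ← min(dist[i][j], dist[i][k] + dist[k][j]). The final matrix gives, for each (i, j), the minimum total weight of any directed path from i to j (possibly empty when i = j).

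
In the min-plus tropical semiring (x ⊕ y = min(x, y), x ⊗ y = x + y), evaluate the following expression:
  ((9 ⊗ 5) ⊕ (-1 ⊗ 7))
((9 ⊗ 5) ⊕ (-1 ⊗ 7)) = 6

Expand innermost to outermost. Recall ⊕ takes the minimum of its arguments and ⊗ takes their sum. Working out the expression ((9 ⊗ 5) ⊕ (-1 ⊗ 7)) gives 6.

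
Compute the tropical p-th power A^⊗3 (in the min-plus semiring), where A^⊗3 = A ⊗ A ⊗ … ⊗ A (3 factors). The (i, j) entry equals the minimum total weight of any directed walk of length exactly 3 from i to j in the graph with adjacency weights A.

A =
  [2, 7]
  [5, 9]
A^⊗3 =
  [6, 11]
  [9, 14]

Each entry (A^⊗3)_ij equals the minimum over all length-3 walks i = v_0 → v_1 → … → v_3 = j of Σ_t A[v_t][v_{t+1}]. For example, for (i, j) = (0, 1) we minimise over 4 possible intermediate vertex sequences; the minimum is 11, attained along the walk 0 → 0 → 0 → 1.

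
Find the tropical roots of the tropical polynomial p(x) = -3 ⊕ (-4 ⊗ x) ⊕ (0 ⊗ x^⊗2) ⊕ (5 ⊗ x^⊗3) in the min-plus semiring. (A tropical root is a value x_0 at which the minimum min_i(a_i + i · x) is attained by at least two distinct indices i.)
Roots: {-5, -4, 1}

Each tropical root is a break point of the lower envelope of the lines y = a_i + i · x (there are 4 lines, with slopes 0, 1, ..., 3). Only the lines that attain the minimum somewhere contribute to roots; other lines are dominated. Here the surviving (envelope) indices are i = 3, i = 2, i = 1, i = 0.
Intersections between consecutive envelope lines give the roots: for adjacent envelope indices i < j the intersection is x = (a_i − a_j) / (j − i). Reading off the sorted break points: {-5, -4, 1}.
Verification: at each break x_0, at least two indices attain the minimum of min_i(a_i + i · x_0).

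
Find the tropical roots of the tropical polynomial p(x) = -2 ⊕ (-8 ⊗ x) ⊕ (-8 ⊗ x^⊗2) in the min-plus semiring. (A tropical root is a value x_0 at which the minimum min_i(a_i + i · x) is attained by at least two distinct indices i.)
Roots: {0, 6}

Each tropical root is a break point of the lower envelope of the lines y = a_i + i · x (there are 3 lines, with slopes 0, 1, ..., 2). Only the lines that attain the minimum somewhere contribute to roots; other lines are dominated. Here the surviving (envelope) indices are i = 2, i = 1, i = 0.
Intersections between consecutive envelope lines give the roots: for adjacent envelope indices i < j the intersection is x = (a_i − a_j) / (j − i). Reading off the sorted break points: {0, 6}.
Verification: at each break x_0, at least two indices attain the minimum of min_i(a_i + i · x_0).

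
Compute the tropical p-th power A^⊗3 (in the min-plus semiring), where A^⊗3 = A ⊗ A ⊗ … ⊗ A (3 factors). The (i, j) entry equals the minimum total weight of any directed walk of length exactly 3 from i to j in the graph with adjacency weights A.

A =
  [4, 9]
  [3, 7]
A^⊗3 =
  [12, 17]
  [11, 16]

Each entry (A^⊗3)_ij equals the minimum over all length-3 walks i = v_0 → v_1 → … → v_3 = j of Σ_t A[v_t][v_{t+1}]. For example, for (i, j) = (0, 1) we minimise over 4 possible intermediate vertex sequences; the minimum is 17, attained along the walk 0 → 0 → 0 → 1.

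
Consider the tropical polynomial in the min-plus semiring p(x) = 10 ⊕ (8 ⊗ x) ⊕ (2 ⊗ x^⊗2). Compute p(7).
p(7) = 10

A tropical monomial a ⊗ x^⊗i evaluates to a + i · x. Evaluating each term at x = 7:
  Term 0 contributes 10 + 0 · 7 = 10
  Term 1 contributes 8 + 1 · 7 = 15
  Term 2 contributes 2 + 2 · 7 = 16
p(7) = ⊕ of these = min[10, 15, 16] = 10.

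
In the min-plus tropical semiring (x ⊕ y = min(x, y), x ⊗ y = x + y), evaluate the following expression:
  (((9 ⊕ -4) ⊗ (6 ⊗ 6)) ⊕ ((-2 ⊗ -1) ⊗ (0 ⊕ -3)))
(((9 ⊕ -4) ⊗ (6 ⊗ 6)) ⊕ ((-2 ⊗ -1) ⊗ (0 ⊕ -3))) = -6

Expand innermost to outermost. Recall ⊕ takes the minimum of its arguments and ⊗ takes their sum. Working out the expression (((9 ⊕ -4) ⊗ (6 ⊗ 6)) ⊕ ((-2 ⊗ -1) ⊗ (0 ⊕ -3))) gives -6.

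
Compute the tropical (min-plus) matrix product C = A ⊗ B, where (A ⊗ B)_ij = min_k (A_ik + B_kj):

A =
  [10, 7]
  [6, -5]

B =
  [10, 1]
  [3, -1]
A ⊗ B =
  [10, 6]
  [-2, -6]

Apply the min-plus product entry-by-entry:
  C[0][0] = min over k of (A[0][0] + B[0][0] = 10 + 10 = 20, A[0][1] + B[1][0] = 7 + 3 = 10) = 10 (attained at k = 1)
  C[0][1] = min over k of (A[0][0] + B[0][1] = 10 + 1 = 11, A[0][1] + B[1][1] = 7 + -1 = 6) = 6 (attained at k = 1)
  C[1][0] = min over k of (A[1][0] + B[0][0] = 6 + 10 = 16, A[1][1] + B[1][0] = -5 + 3 = -2) = -2 (attained at k = 1)
  C[1][1] = min over k of (A[1][0] + B[0][1] = 6 + 1 = 7, A[1][1] + B[1][1] = -5 + -1 = -6) = -6 (attained at k = 1)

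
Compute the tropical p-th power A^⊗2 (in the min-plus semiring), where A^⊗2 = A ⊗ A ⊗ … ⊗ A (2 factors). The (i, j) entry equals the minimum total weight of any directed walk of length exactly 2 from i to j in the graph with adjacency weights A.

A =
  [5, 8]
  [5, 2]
A^⊗2 =
  [10, 10]
  [7, 4]

Each entry (A^⊗2)_ij equals the minimum over all length-2 walks i = v_0 → v_1 → … → v_2 = j of Σ_t A[v_t][v_{t+1}]. For example, for (i, j) = (0, 1) we minimise over 2 possible intermediate vertex sequences; the minimum is 10, attained along the walk 0 → 1 → 1.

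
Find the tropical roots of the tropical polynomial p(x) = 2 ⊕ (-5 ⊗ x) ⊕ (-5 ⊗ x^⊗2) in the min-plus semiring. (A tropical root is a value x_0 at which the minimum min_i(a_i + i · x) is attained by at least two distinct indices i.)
Roots: {0, 7}

Each tropical root is a break point of the lower envelope of the lines y = a_i + i · x (there are 3 lines, with slopes 0, 1, ..., 2). Only the lines that attain the minimum somewhere contribute to roots; other lines are dominated. Here the surviving (envelope) indices are i = 2, i = 1, i = 0.
Intersections between consecutive envelope lines give the roots: for adjacent envelope indices i < j the intersection is x = (a_i − a_j) / (j − i). Reading off the sorted break points: {0, 7}.
Verification: at each break x_0, at least two indices attain the minimum of min_i(a_i + i · x_0).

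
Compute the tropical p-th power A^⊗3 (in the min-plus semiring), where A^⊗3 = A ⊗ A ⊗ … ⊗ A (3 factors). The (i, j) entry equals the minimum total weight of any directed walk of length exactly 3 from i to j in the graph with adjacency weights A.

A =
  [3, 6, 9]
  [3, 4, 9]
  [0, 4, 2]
A^⊗3 =
  [9, 12, 13]
  [9, 12, 13]
  [4, 8, 6]

Each entry (A^⊗3)_ij equals the minimum over all length-3 walks i = v_0 → v_1 → … → v_3 = j of Σ_t A[v_t][v_{t+1}]. For example, for (i, j) = (0, 2) we minimise over 9 possible intermediate vertex sequences; the minimum is 13, attained along the walk 0 → 2 → 2 → 2.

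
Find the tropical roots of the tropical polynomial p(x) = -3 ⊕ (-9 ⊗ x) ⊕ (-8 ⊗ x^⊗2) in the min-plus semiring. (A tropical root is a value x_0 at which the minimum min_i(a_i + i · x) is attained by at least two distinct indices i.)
Roots: {-1, 6}

Each tropical root is a break point of the lower envelope of the lines y = a_i + i · x (there are 3 lines, with slopes 0, 1, ..., 2). Only the lines that attain the minimum somewhere contribute to roots; other lines are dominated. Here the surviving (envelope) indices are i = 2, i = 1, i = 0.
Intersections between consecutive envelope lines give the roots: for adjacent envelope indices i < j the intersection is x = (a_i − a_j) / (j − i). Reading off the sorted break points: {-1, 6}.
Verification: at each break x_0, at least two indices attain the minimum of min_i(a_i + i · x_0).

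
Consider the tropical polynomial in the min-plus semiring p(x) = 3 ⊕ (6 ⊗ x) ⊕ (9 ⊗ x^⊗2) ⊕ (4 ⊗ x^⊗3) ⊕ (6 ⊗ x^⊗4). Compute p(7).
p(7) = 3

A tropical monomial a ⊗ x^⊗i evaluates to a + i · x. Evaluating each term at x = 7:
  Term 0 contributes 3 + 0 · 7 = 3
  Term 1 contributes 6 + 1 · 7 = 13
  Term 2 contributes 9 + 2 · 7 = 23
  Term 3 contributes 4 + 3 · 7 = 25
  Term 4 contributes 6 + 4 · 7 = 34
p(7) = ⊕ of these = min[3, 13, 23, 25, 34] = 3.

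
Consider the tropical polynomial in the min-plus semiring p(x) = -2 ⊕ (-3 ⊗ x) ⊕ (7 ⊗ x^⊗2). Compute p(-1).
p(-1) = -4

A tropical monomial a ⊗ x^⊗i evaluates to a + i · x. Evaluating each term at x = -1:
  Term 0 contributes -2 + 0 · -1 = -2
  Term 1 contributes -3 + 1 · -1 = -4
  Term 2 contributes 7 + 2 · -1 = 5
p(-1) = ⊕ of these = min[-2, -4, 5] = -4.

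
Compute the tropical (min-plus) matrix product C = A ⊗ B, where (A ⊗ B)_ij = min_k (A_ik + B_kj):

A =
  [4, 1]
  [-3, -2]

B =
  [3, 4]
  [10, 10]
A ⊗ B =
  [7, 8]
  [0, 1]

Apply the min-plus product entry-by-entry:
  C[0][0] = min over k of (A[0][0] + B[0][0] = 4 + 3 = 7, A[0][1] + B[1][0] = 1 + 10 = 11) = 7 (attained at k = 0)
  C[0][1] = min over k of (A[0][0] + B[0][1] = 4 + 4 = 8, A[0][1] + B[1][1] = 1 + 10 = 11) = 8 (attained at k = 0)
  C[1][0] = min over k of (A[1][0] + B[0][0] = -3 + 3 = 0, A[1][1] + B[1][0] = -2 + 10 = 8) = 0 (attained at k = 0)
  C[1][1] = min over k of (A[1][0] + B[0][1] = -3 + 4 = 1, A[1][1] + B[1][1] = -2 + 10 = 8) = 1 (attained at k = 0)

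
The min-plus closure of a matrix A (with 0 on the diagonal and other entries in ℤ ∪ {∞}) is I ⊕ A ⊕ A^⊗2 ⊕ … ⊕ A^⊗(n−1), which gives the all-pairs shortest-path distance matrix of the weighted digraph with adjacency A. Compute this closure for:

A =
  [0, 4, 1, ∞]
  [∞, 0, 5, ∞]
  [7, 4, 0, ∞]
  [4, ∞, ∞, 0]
Closure =
  [0, 4, 1, ∞]
  [12, 0, 5, ∞]
  [7, 4, 0, ∞]
  [4, 8, 5, 0]

This is the Floyd-Warshall all-pairs shortest-path computation. For each intermediate vertex k = 0, 1, …, 3, update dist[i][j] ← min(dist[i][j], dist[i][k] + dist[k][j]). The final matrix gives, for each (i, j), the minimum total weight of any directed path from i to j (possibly empty when i = j).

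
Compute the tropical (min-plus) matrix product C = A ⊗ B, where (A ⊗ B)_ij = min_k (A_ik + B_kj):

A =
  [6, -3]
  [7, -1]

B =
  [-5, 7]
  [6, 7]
A ⊗ B =
  [1, 4]
  [2, 6]

Apply the min-plus product entry-by-entry:
  C[0][0] = min over k of (A[0][0] + B[0][0] = 6 + -5 = 1, A[0][1] + B[1][0] = -3 + 6 = 3) = 1 (attained at k = 0)
  C[0][1] = min over k of (A[0][0] + B[0][1] = 6 + 7 = 13, A[0][1] + B[1][1] = -3 + 7 = 4) = 4 (attained at k = 1)
  C[1][0] = min over k of (A[1][0] + B[0][0] = 7 + -5 = 2, A[1][1] + B[1][0] = -1 + 6 = 5) = 2 (attained at k = 0)
  C[1][1] = min over k of (A[1][0] + B[0][1] = 7 + 7 = 14, A[1][1] + B[1][1] = -1 + 7 = 6) = 6 (attained at k = 1)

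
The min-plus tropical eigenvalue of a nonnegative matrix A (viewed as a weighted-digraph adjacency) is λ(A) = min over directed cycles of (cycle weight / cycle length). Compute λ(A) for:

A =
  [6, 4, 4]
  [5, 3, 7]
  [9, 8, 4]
λ(A) = 3

Enumerate directed cycles and compute their means (weight / length). Sample:
  cycle 0 → 0: weight = 6, length = 1, mean = 6/1 ≈ 6.000
  cycle 1 → 1: weight = 3, length = 1, mean = 3/1 ≈ 3.000
  cycle 2 → 2: weight = 4, length = 1, mean = 4/1 ≈ 4.000
  cycle 0 → 1 → 0: weight = 9, length = 2, mean = 9/2 ≈ 4.500
  cycle 0 → 2 → 0: weight = 13, length = 2, mean = 13/2 ≈ 6.500
  cycle 1 → 0 → 1: weight = 9, length = 2, mean = 9/2 ≈ 4.500
Minimum mean = 3.000, attained e.g. along the cycle 1 → 1 with weight 3 and length 1. So λ(A) = 3/1 = 3.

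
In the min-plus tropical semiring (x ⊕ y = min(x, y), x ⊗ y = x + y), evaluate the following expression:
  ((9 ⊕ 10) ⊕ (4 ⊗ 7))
((9 ⊕ 10) ⊕ (4 ⊗ 7)) = 9

Expand innermost to outermost. Recall ⊕ takes the minimum of its arguments and ⊗ takes their sum. Working out the expression ((9 ⊕ 10) ⊕ (4 ⊗ 7)) gives 9.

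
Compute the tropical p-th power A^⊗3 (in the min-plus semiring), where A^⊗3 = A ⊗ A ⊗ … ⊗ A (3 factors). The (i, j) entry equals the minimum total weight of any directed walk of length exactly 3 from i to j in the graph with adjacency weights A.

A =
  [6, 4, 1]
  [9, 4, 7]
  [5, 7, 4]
A^⊗3 =
  [10, 10, 7]
  [15, 12, 13]
  [11, 13, 10]

Each entry (A^⊗3)_ij equals the minimum over all length-3 walks i = v_0 → v_1 → … → v_3 = j of Σ_t A[v_t][v_{t+1}]. For example, for (i, j) = (0, 2) we minimise over 9 possible intermediate vertex sequences; the minimum is 7, attained along the walk 0 → 2 → 0 → 2.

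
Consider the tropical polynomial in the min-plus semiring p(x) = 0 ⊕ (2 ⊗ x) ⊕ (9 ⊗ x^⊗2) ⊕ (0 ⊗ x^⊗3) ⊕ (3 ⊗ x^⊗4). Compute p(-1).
p(-1) = -3

A tropical monomial a ⊗ x^⊗i evaluates to a + i · x. Evaluating each term at x = -1:
  Term 0 contributes 0 + 0 · -1 = 0
  Term 1 contributes 2 + 1 · -1 = 1
  Term 2 contributes 9 + 2 · -1 = 7
  Term 3 contributes 0 + 3 · -1 = -3
  Term 4 contributes 3 + 4 · -1 = -1
p(-1) = ⊕ of these = min[0, 1, 7, -3, -1] = -3.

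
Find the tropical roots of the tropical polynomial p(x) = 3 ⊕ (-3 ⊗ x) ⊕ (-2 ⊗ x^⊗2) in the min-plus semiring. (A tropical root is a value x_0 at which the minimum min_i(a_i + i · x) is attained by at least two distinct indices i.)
Roots: {-1, 6}

Each tropical root is a break point of the lower envelope of the lines y = a_i + i · x (there are 3 lines, with slopes 0, 1, ..., 2). Only the lines that attain the minimum somewhere contribute to roots; other lines are dominated. Here the surviving (envelope) indices are i = 2, i = 1, i = 0.
Intersections between consecutive envelope lines give the roots: for adjacent envelope indices i < j the intersection is x = (a_i − a_j) / (j − i). Reading off the sorted break points: {-1, 6}.
Verification: at each break x_0, at least two indices attain the minimum of min_i(a_i + i · x_0).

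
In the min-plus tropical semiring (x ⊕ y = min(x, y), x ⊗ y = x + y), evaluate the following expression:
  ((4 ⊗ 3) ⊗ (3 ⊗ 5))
((4 ⊗ 3) ⊗ (3 ⊗ 5)) = 15

Expand innermost to outermost. Recall ⊕ takes the minimum of its arguments and ⊗ takes their sum. Working out the expression ((4 ⊗ 3) ⊗ (3 ⊗ 5)) gives 15.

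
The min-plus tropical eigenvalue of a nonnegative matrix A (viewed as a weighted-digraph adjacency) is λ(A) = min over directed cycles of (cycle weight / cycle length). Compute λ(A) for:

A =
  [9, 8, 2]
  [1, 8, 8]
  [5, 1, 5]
λ(A) = 4/3

Enumerate directed cycles and compute their means (weight / length). Sample:
  cycle 0 → 0: weight = 9, length = 1, mean = 9/1 ≈ 9.000
  cycle 1 → 1: weight = 8, length = 1, mean = 8/1 ≈ 8.000
  cycle 2 → 2: weight = 5, length = 1, mean = 5/1 ≈ 5.000
  cycle 0 → 1 → 0: weight = 9, length = 2, mean = 9/2 ≈ 4.500
  cycle 0 → 2 → 0: weight = 7, length = 2, mean = 7/2 ≈ 3.500
  cycle 1 → 0 → 1: weight = 9, length = 2, mean = 9/2 ≈ 4.500
Minimum mean = 1.333, attained e.g. along the cycle 0 → 2 → 1 → 0 with weight 4 and length 3. So λ(A) = 4/3 = 4/3.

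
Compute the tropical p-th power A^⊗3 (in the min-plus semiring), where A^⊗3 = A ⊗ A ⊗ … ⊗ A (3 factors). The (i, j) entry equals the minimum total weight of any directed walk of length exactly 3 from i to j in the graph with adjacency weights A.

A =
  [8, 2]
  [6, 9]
A^⊗3 =
  [16, 10]
  [14, 16]

Each entry (A^⊗3)_ij equals the minimum over all length-3 walks i = v_0 → v_1 → … → v_3 = j of Σ_t A[v_t][v_{t+1}]. For example, for (i, j) = (0, 1) we minimise over 4 possible intermediate vertex sequences; the minimum is 10, attained along the walk 0 → 1 → 0 → 1.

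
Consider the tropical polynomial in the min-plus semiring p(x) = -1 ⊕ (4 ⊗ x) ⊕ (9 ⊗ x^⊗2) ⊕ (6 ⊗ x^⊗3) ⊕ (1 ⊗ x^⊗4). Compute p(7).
p(7) = -1

A tropical monomial a ⊗ x^⊗i evaluates to a + i · x. Evaluating each term at x = 7:
  Term 0 contributes -1 + 0 · 7 = -1
  Term 1 contributes 4 + 1 · 7 = 11
  Term 2 contributes 9 + 2 · 7 = 23
  Term 3 contributes 6 + 3 · 7 = 27
  Term 4 contributes 1 + 4 · 7 = 29
p(7) = ⊕ of these = min[-1, 11, 23, 27, 29] = -1.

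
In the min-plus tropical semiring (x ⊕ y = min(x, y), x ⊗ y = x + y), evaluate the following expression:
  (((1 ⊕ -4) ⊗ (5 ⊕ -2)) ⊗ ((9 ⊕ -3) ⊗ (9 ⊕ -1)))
(((1 ⊕ -4) ⊗ (5 ⊕ -2)) ⊗ ((9 ⊕ -3) ⊗ (9 ⊕ -1))) = -10

Expand innermost to outermost. Recall ⊕ takes the minimum of its arguments and ⊗ takes their sum. Working out the expression (((1 ⊕ -4) ⊗ (5 ⊕ -2)) ⊗ ((9 ⊕ -3) ⊗ (9 ⊕ -1))) gives -10.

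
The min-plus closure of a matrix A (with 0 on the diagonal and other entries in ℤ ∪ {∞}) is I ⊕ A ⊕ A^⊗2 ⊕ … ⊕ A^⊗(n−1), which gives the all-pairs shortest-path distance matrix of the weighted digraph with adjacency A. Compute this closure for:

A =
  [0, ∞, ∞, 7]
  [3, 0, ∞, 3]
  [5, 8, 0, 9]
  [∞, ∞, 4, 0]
Closure =
  [0, 19, 11, 7]
  [3, 0, 7, 3]
  [5, 8, 0, 9]
  [9, 12, 4, 0]

This is the Floyd-Warshall all-pairs shortest-path computation. For each intermediate vertex k = 0, 1, …, 3, update dist[i][j] ← min(dist[i][j], dist[i][k] + dist[k][j]). The final matrix gives, for each (i, j), the minimum total weight of any directed path from i to j (possibly empty when i = j).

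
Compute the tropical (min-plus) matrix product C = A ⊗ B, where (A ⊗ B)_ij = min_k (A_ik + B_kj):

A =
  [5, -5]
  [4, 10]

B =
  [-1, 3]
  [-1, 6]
A ⊗ B =
  [-6, 1]
  [3, 7]

Apply the min-plus product entry-by-entry:
  C[0][0] = min over k of (A[0][0] + B[0][0] = 5 + -1 = 4, A[0][1] + B[1][0] = -5 + -1 = -6) = -6 (attained at k = 1)
  C[0][1] = min over k of (A[0][0] + B[0][1] = 5 + 3 = 8, A[0][1] + B[1][1] = -5 + 6 = 1) = 1 (attained at k = 1)
  C[1][0] = min over k of (A[1][0] + B[0][0] = 4 + -1 = 3, A[1][1] + B[1][0] = 10 + -1 = 9) = 3 (attained at k = 0)
  C[1][1] = min over k of (A[1][0] + B[0][1] = 4 + 3 = 7, A[1][1] + B[1][1] = 10 + 6 = 16) = 7 (attained at k = 0)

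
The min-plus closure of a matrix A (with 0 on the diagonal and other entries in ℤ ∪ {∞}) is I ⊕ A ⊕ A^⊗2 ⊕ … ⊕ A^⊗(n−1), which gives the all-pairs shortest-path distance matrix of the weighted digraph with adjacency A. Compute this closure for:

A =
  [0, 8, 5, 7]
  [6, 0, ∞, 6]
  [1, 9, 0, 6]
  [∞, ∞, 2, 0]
Closure =
  [0, 8, 5, 7]
  [6, 0, 8, 6]
  [1, 9, 0, 6]
  [3, 11, 2, 0]

This is the Floyd-Warshall all-pairs shortest-path computation. For each intermediate vertex k = 0, 1, …, 3, update dist[i][j] ← min(dist[i][j], dist[i][k] + dist[k][j]). The final matrix gives, for each (i, j), the minimum total weight of any directed path from i to j (possibly empty when i = j).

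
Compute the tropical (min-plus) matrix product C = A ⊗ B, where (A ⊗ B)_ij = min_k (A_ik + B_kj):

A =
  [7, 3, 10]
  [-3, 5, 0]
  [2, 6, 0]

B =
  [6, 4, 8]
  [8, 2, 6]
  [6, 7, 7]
A ⊗ B =
  [11, 5, 9]
  [3, 1, 5]
  [6, 6, 7]

Apply the min-plus product entry-by-entry:
  C[0][0] = min over k of (A[0][0] + B[0][0] = 7 + 6 = 13, A[0][1] + B[1][0] = 3 + 8 = 11, A[0][2] + B[2][0] = 10 + 6 = 16) = 11 (attained at k = 1)
  C[0][1] = min over k of (A[0][0] + B[0][1] = 7 + 4 = 11, A[0][1] + B[1][1] = 3 + 2 = 5, A[0][2] + B[2][1] = 10 + 7 = 17) = 5 (attained at k = 1)
  C[0][2] = min over k of (A[0][0] + B[0][2] = 7 + 8 = 15, A[0][1] + B[1][2] = 3 + 6 = 9, A[0][2] + B[2][2] = 10 + 7 = 17) = 9 (attained at k = 1)
  C[1][0] = min over k of (A[1][0] + B[0][0] = -3 + 6 = 3, A[1][1] + B[1][0] = 5 + 8 = 13, A[1][2] + B[2][0] = 0 + 6 = 6) = 3 (attained at k = 0)
  C[1][1] = min over k of (A[1][0] + B[0][1] = -3 + 4 = 1, A[1][1] + B[1][1] = 5 + 2 = 7, A[1][2] + B[2][1] = 0 + 7 = 7) = 1 (attained at k = 0)
  C[1][2] = min over k of (A[1][0] + B[0][2] = -3 + 8 = 5, A[1][1] + B[1][2] = 5 + 6 = 11, A[1][2] + B[2][2] = 0 + 7 = 7) = 5 (attained at k = 0)
  C[2][0] = min over k of (A[2][0] + B[0][0] = 2 + 6 = 8, A[2][1] + B[1][0] = 6 + 8 = 14, A[2][2] + B[2][0] = 0 + 6 = 6) = 6 (attained at k = 2)
  C[2][1] = min over k of (A[2][0] + B[0][1] = 2 + 4 = 6, A[2][1] + B[1][1] = 6 + 2 = 8, A[2][2] + B[2][1] = 0 + 7 = 7) = 6 (attained at k = 0)
  C[2][2] = min over k of (A[2][0] + B[0][2] = 2 + 8 = 10, A[2][1] + B[1][2] = 6 + 6 = 12, A[2][2] + B[2][2] = 0 + 7 = 7) = 7 (attained at k = 2)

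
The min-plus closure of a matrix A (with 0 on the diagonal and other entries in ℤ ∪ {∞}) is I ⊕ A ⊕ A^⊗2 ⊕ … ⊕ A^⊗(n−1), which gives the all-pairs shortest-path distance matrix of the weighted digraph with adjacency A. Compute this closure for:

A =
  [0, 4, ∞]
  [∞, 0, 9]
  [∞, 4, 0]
Closure =
  [0, 4, 13]
  [∞, 0, 9]
  [∞, 4, 0]

This is the Floyd-Warshall all-pairs shortest-path computation. For each intermediate vertex k = 0, 1, …, 2, update dist[i][j] ← min(dist[i][j], dist[i][k] + dist[k][j]). The final matrix gives, for each (i, j), the minimum total weight of any directed path from i to j (possibly empty when i = j).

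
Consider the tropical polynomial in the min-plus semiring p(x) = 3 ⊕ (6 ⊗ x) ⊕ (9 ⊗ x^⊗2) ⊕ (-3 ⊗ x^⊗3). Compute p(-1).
p(-1) = -6

A tropical monomial a ⊗ x^⊗i evaluates to a + i · x. Evaluating each term at x = -1:
  Term 0 contributes 3 + 0 · -1 = 3
  Term 1 contributes 6 + 1 · -1 = 5
  Term 2 contributes 9 + 2 · -1 = 7
  Term 3 contributes -3 + 3 · -1 = -6
p(-1) = ⊕ of these = min[3, 5, 7, -6] = -6.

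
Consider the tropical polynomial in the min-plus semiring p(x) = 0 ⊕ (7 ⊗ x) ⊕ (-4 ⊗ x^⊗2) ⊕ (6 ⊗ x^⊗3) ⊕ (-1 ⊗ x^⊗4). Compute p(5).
p(5) = 0

A tropical monomial a ⊗ x^⊗i evaluates to a + i · x. Evaluating each term at x = 5:
  Term 0 contributes 0 + 0 · 5 = 0
  Term 1 contributes 7 + 1 · 5 = 12
  Term 2 contributes -4 + 2 · 5 = 6
  Term 3 contributes 6 + 3 · 5 = 21
  Term 4 contributes -1 + 4 · 5 = 19
p(5) = ⊕ of these = min[0, 12, 6, 21, 19] = 0.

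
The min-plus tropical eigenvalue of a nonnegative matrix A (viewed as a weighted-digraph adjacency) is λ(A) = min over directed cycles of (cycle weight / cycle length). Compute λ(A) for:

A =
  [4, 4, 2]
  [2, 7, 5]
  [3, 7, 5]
λ(A) = 5/2

Enumerate directed cycles and compute their means (weight / length). Sample:
  cycle 0 → 0: weight = 4, length = 1, mean = 4/1 ≈ 4.000
  cycle 1 → 1: weight = 7, length = 1, mean = 7/1 ≈ 7.000
  cycle 2 → 2: weight = 5, length = 1, mean = 5/1 ≈ 5.000
  cycle 0 → 1 → 0: weight = 6, length = 2, mean = 6/2 ≈ 3.000
  cycle 0 → 2 → 0: weight = 5, length = 2, mean = 5/2 ≈ 2.500
  cycle 1 → 0 → 1: weight = 6, length = 2, mean = 6/2 ≈ 3.000
Minimum mean = 2.500, attained e.g. along the cycle 0 → 2 → 0 with weight 5 and length 2. So λ(A) = 5/2 = 5/2.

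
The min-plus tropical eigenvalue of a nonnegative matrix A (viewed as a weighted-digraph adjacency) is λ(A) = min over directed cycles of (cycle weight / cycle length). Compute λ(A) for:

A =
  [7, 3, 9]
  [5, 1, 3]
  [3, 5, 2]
λ(A) = 1

Enumerate directed cycles and compute their means (weight / length). Sample:
  cycle 0 → 0: weight = 7, length = 1, mean = 7/1 ≈ 7.000
  cycle 1 → 1: weight = 1, length = 1, mean = 1/1 ≈ 1.000
  cycle 2 → 2: weight = 2, length = 1, mean = 2/1 ≈ 2.000
  cycle 0 → 1 → 0: weight = 8, length = 2, mean = 8/2 ≈ 4.000
  cycle 0 → 2 → 0: weight = 12, length = 2, mean = 12/2 ≈ 6.000
  cycle 1 → 0 → 1: weight = 8, length = 2, mean = 8/2 ≈ 4.000
Minimum mean = 1.000, attained e.g. along the cycle 1 → 1 with weight 1 and length 1. So λ(A) = 1/1 = 1.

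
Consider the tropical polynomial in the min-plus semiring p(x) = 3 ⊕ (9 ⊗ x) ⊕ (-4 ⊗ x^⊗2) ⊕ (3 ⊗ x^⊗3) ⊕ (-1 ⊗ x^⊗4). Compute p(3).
p(3) = 2

A tropical monomial a ⊗ x^⊗i evaluates to a + i · x. Evaluating each term at x = 3:
  Term 0 contributes 3 + 0 · 3 = 3
  Term 1 contributes 9 + 1 · 3 = 12
  Term 2 contributes -4 + 2 · 3 = 2
  Term 3 contributes 3 + 3 · 3 = 12
  Term 4 contributes -1 + 4 · 3 = 11
p(3) = ⊕ of these = min[3, 12, 2, 12, 11] = 2.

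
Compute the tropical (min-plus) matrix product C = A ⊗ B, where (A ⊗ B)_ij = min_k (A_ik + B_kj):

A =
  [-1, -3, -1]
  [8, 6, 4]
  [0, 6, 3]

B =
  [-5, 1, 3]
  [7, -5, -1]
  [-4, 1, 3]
A ⊗ B =
  [-6, -8, -4]
  [0, 1, 5]
  [-5, 1, 3]

Apply the min-plus product entry-by-entry:
  C[0][0] = min over k of (A[0][0] + B[0][0] = -1 + -5 = -6, A[0][1] + B[1][0] = -3 + 7 = 4, A[0][2] + B[2][0] = -1 + -4 = -5) = -6 (attained at k = 0)
  C[0][1] = min over k of (A[0][0] + B[0][1] = -1 + 1 = 0, A[0][1] + B[1][1] = -3 + -5 = -8, A[0][2] + B[2][1] = -1 + 1 = 0) = -8 (attained at k = 1)
  C[0][2] = min over k of (A[0][0] + B[0][2] = -1 + 3 = 2, A[0][1] + B[1][2] = -3 + -1 = -4, A[0][2] + B[2][2] = -1 + 3 = 2) = -4 (attained at k = 1)
  C[1][0] = min over k of (A[1][0] + B[0][0] = 8 + -5 = 3, A[1][1] + B[1][0] = 6 + 7 = 13, A[1][2] + B[2][0] = 4 + -4 = 0) = 0 (attained at k = 2)
  C[1][1] = min over k of (A[1][0] + B[0][1] = 8 + 1 = 9, A[1][1] + B[1][1] = 6 + -5 = 1, A[1][2] + B[2][1] = 4 + 1 = 5) = 1 (attained at k = 1)
  C[1][2] = min over k of (A[1][0] + B[0][2] = 8 + 3 = 11, A[1][1] + B[1][2] = 6 + -1 = 5, A[1][2] + B[2][2] = 4 + 3 = 7) = 5 (attained at k = 1)
  C[2][0] = min over k of (A[2][0] + B[0][0] = 0 + -5 = -5, A[2][1] + B[1][0] = 6 + 7 = 13, A[2][2] + B[2][0] = 3 + -4 = -1) = -5 (attained at k = 0)
  C[2][1] = min over k of (A[2][0] + B[0][1] = 0 + 1 = 1, A[2][1] + B[1][1] = 6 + -5 = 1, A[2][2] + B[2][1] = 3 + 1 = 4) = 1 (attained at k = 0)
  C[2][2] = min over k of (A[2][0] + B[0][2] = 0 + 3 = 3, A[2][1] + B[1][2] = 6 + -1 = 5, A[2][2] + B[2][2] = 3 + 3 = 6) = 3 (attained at k = 0)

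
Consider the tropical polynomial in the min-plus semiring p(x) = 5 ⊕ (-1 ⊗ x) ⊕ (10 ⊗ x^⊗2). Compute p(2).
p(2) = 1

A tropical monomial a ⊗ x^⊗i evaluates to a + i · x. Evaluating each term at x = 2:
  Term 0 contributes 5 + 0 · 2 = 5
  Term 1 contributes -1 + 1 · 2 = 1
  Term 2 contributes 10 + 2 · 2 = 14
p(2) = ⊕ of these = min[5, 1, 14] = 1.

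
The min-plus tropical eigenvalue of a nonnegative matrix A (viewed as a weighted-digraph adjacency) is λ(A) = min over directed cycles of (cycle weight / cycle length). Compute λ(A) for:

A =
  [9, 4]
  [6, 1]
λ(A) = 1

Enumerate directed cycles and compute their means (weight / length). Sample:
  cycle 0 → 0: weight = 9, length = 1, mean = 9/1 ≈ 9.000
  cycle 1 → 1: weight = 1, length = 1, mean = 1/1 ≈ 1.000
  cycle 0 → 1 → 0: weight = 10, length = 2, mean = 10/2 ≈ 5.000
  cycle 1 → 0 → 1: weight = 10, length = 2, mean = 10/2 ≈ 5.000
Minimum mean = 1.000, attained e.g. along the cycle 1 → 1 with weight 1 and length 1. So λ(A) = 1/1 = 1.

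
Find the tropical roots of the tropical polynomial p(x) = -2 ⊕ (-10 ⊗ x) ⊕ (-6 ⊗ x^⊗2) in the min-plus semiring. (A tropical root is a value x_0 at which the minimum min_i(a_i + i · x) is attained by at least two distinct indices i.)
Roots: {-4, 8}

Each tropical root is a break point of the lower envelope of the lines y = a_i + i · x (there are 3 lines, with slopes 0, 1, ..., 2). Only the lines that attain the minimum somewhere contribute to roots; other lines are dominated. Here the surviving (envelope) indices are i = 2, i = 1, i = 0.
Intersections between consecutive envelope lines give the roots: for adjacent envelope indices i < j the intersection is x = (a_i − a_j) / (j − i). Reading off the sorted break points: {-4, 8}.
Verification: at each break x_0, at least two indices attain the minimum of min_i(a_i + i · x_0).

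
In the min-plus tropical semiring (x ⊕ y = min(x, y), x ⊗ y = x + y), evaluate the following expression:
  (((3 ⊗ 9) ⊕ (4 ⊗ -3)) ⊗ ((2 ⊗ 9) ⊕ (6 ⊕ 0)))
(((3 ⊗ 9) ⊕ (4 ⊗ -3)) ⊗ ((2 ⊗ 9) ⊕ (6 ⊕ 0))) = 1

Expand innermost to outermost. Recall ⊕ takes the minimum of its arguments and ⊗ takes their sum. Working out the expression (((3 ⊗ 9) ⊕ (4 ⊗ -3)) ⊗ ((2 ⊗ 9) ⊕ (6 ⊕ 0))) gives 1.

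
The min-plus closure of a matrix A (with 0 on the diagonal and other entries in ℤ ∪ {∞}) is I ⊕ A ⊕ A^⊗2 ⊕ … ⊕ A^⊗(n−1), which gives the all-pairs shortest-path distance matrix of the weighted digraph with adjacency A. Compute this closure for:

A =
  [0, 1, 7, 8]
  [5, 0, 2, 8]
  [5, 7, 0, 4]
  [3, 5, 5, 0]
Closure =
  [0, 1, 3, 7]
  [5, 0, 2, 6]
  [5, 6, 0, 4]
  [3, 4, 5, 0]

This is the Floyd-Warshall all-pairs shortest-path computation. For each intermediate vertex k = 0, 1, …, 3, update dist[i][j] ← min(dist[i][j], dist[i][k] + dist[k][j]). The final matrix gives, for each (i, j), the minimum total weight of any directed path from i to j (possibly empty when i = j).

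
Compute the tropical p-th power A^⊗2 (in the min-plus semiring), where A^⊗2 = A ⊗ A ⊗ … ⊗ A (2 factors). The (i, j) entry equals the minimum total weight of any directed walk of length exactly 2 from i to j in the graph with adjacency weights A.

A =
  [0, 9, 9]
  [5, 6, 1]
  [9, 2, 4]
A^⊗2 =
  [0, 9, 9]
  [5, 3, 5]
  [7, 6, 3]

Each entry (A^⊗2)_ij equals the minimum over all length-2 walks i = v_0 → v_1 → … → v_2 = j of Σ_t A[v_t][v_{t+1}]. For example, for (i, j) = (0, 2) we minimise over 3 possible intermediate vertex sequences; the minimum is 9, attained along the walk 0 → 0 → 2.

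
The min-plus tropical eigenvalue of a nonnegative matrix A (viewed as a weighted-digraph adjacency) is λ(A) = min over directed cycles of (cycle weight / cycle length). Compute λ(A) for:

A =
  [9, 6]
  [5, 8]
λ(A) = 11/2

Enumerate directed cycles and compute their means (weight / length). Sample:
  cycle 0 → 0: weight = 9, length = 1, mean = 9/1 ≈ 9.000
  cycle 1 → 1: weight = 8, length = 1, mean = 8/1 ≈ 8.000
  cycle 0 → 1 → 0: weight = 11, length = 2, mean = 11/2 ≈ 5.500
  cycle 1 → 0 → 1: weight = 11, length = 2, mean = 11/2 ≈ 5.500
Minimum mean = 5.500, attained e.g. along the cycle 0 → 1 → 0 with weight 11 and length 2. So λ(A) = 11/2 = 11/2.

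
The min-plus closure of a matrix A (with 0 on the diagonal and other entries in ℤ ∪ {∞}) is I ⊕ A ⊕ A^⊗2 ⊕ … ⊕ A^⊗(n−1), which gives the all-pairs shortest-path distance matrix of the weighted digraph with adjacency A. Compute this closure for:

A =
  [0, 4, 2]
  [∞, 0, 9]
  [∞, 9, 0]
Closure =
  [0, 4, 2]
  [∞, 0, 9]
  [∞, 9, 0]

This is the Floyd-Warshall all-pairs shortest-path computation. For each intermediate vertex k = 0, 1, …, 2, update dist[i][j] ← min(dist[i][j], dist[i][k] + dist[k][j]). The final matrix gives, for each (i, j), the minimum total weight of any directed path from i to j (possibly empty when i = j).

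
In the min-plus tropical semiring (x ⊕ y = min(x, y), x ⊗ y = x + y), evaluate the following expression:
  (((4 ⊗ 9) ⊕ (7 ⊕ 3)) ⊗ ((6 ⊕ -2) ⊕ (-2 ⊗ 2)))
(((4 ⊗ 9) ⊕ (7 ⊕ 3)) ⊗ ((6 ⊕ -2) ⊕ (-2 ⊗ 2))) = 1

Expand innermost to outermost. Recall ⊕ takes the minimum of its arguments and ⊗ takes their sum. Working out the expression (((4 ⊗ 9) ⊕ (7 ⊕ 3)) ⊗ ((6 ⊕ -2) ⊕ (-2 ⊗ 2))) gives 1.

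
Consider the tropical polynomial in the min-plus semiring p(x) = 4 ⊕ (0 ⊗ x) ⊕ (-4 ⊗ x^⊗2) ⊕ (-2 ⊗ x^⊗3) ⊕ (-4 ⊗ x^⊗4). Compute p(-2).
p(-2) = -12

A tropical monomial a ⊗ x^⊗i evaluates to a + i · x. Evaluating each term at x = -2:
  Term 0 contributes 4 + 0 · -2 = 4
  Term 1 contributes 0 + 1 · -2 = -2
  Term 2 contributes -4 + 2 · -2 = -8
  Term 3 contributes -2 + 3 · -2 = -8
  Term 4 contributes -4 + 4 · -2 = -12
p(-2) = ⊕ of these = min[4, -2, -8, -8, -12] = -12.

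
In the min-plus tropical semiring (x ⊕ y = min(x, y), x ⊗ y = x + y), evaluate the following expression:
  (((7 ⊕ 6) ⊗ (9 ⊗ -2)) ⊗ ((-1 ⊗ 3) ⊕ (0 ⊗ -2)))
(((7 ⊕ 6) ⊗ (9 ⊗ -2)) ⊗ ((-1 ⊗ 3) ⊕ (0 ⊗ -2))) = 11

Expand innermost to outermost. Recall ⊕ takes the minimum of its arguments and ⊗ takes their sum. Working out the expression (((7 ⊕ 6) ⊗ (9 ⊗ -2)) ⊗ ((-1 ⊗ 3) ⊕ (0 ⊗ -2))) gives 11.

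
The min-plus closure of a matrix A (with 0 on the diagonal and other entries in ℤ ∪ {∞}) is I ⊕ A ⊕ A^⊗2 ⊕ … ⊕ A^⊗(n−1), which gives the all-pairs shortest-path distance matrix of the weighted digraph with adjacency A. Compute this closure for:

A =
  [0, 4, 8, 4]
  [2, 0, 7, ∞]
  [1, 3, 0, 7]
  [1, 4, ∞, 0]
Closure =
  [0, 4, 8, 4]
  [2, 0, 7, 6]
  [1, 3, 0, 5]
  [1, 4, 9, 0]

This is the Floyd-Warshall all-pairs shortest-path computation. For each intermediate vertex k = 0, 1, …, 3, update dist[i][j] ← min(dist[i][j], dist[i][k] + dist[k][j]). The final matrix gives, for each (i, j), the minimum total weight of any directed path from i to j (possibly empty when i = j).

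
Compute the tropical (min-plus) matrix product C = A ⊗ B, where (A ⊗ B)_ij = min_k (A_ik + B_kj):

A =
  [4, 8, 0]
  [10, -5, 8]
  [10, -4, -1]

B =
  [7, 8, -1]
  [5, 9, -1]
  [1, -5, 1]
A ⊗ B =
  [1, -5, 1]
  [0, 3, -6]
  [0, -6, -5]

Apply the min-plus product entry-by-entry:
  C[0][0] = min over k of (A[0][0] + B[0][0] = 4 + 7 = 11, A[0][1] + B[1][0] = 8 + 5 = 13, A[0][2] + B[2][0] = 0 + 1 = 1) = 1 (attained at k = 2)
  C[0][1] = min over k of (A[0][0] + B[0][1] = 4 + 8 = 12, A[0][1] + B[1][1] = 8 + 9 = 17, A[0][2] + B[2][1] = 0 + -5 = -5) = -5 (attained at k = 2)
  C[0][2] = min over k of (A[0][0] + B[0][2] = 4 + -1 = 3, A[0][1] + B[1][2] = 8 + -1 = 7, A[0][2] + B[2][2] = 0 + 1 = 1) = 1 (attained at k = 2)
  C[1][0] = min over k of (A[1][0] + B[0][0] = 10 + 7 = 17, A[1][1] + B[1][0] = -5 + 5 = 0, A[1][2] + B[2][0] = 8 + 1 = 9) = 0 (attained at k = 1)
  C[1][1] = min over k of (A[1][0] + B[0][1] = 10 + 8 = 18, A[1][1] + B[1][1] = -5 + 9 = 4, A[1][2] + B[2][1] = 8 + -5 = 3) = 3 (attained at k = 2)
  C[1][2] = min over k of (A[1][0] + B[0][2] = 10 + -1 = 9, A[1][1] + B[1][2] = -5 + -1 = -6, A[1][2] + B[2][2] = 8 + 1 = 9) = -6 (attained at k = 1)
  C[2][0] = min over k of (A[2][0] + B[0][0] = 10 + 7 = 17, A[2][1] + B[1][0] = -4 + 5 = 1, A[2][2] + B[2][0] = -1 + 1 = 0) = 0 (attained at k = 2)
  C[2][1] = min over k of (A[2][0] + B[0][1] = 10 + 8 = 18, A[2][1] + B[1][1] = -4 + 9 = 5, A[2][2] + B[2][1] = -1 + -5 = -6) = -6 (attained at k = 2)
  C[2][2] = min over k of (A[2][0] + B[0][2] = 10 + -1 = 9, A[2][1] + B[1][2] = -4 + -1 = -5, A[2][2] + B[2][2] = -1 + 1 = 0) = -5 (attained at k = 1)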